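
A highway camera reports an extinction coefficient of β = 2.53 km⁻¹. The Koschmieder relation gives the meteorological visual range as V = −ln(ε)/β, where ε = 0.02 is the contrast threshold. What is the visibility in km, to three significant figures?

V = −ln(0.02) / 2.53 = 3.912 / 2.53 = 1.5463 km.

1.55 km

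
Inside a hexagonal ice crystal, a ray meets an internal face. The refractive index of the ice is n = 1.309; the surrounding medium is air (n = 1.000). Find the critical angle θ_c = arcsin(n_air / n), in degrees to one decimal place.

sin θ_c = n_air / n = 1.000 / 1.309 = 0.7639.
θ_c = arcsin(0.7639) = 49.81°.

49.8°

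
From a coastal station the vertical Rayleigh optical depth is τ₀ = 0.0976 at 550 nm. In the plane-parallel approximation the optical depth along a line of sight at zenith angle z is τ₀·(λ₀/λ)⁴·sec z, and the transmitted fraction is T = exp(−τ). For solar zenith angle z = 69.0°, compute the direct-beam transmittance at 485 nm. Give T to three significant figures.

sec 69.0° = 2.7904.
τ = 0.0976 × (550/485)⁴ × 2.7904 = 0.0976 × 1.6538 × 2.7904 = 0.4504.
T = exp(−0.4504) = 0.6374.

0.637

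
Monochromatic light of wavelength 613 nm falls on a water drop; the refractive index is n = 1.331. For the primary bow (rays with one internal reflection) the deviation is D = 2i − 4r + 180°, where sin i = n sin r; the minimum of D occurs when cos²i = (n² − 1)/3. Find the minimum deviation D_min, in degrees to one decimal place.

137.6°

cos²i = (1.77156 − 1)/3 = 0.25719; i = arccos(0.50714) = 59.527°.
sin r = sin 59.527°/1.331 = 0.64753; r = 40.356°.
D_min = 2·59.527° − 4·40.356° + 180° = 137.630°.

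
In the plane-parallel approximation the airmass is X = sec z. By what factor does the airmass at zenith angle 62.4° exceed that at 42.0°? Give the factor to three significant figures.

1.60

X(62.4°)/X(42.0°) = sec 62.4° / sec 42.0° = cos 42.0° / cos 62.4° = 0.7431/0.4633 = 1.6040.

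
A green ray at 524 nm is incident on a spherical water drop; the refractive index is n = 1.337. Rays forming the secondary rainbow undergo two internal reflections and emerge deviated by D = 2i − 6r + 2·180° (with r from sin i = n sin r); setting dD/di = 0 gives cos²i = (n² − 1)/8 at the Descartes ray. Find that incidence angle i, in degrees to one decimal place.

71.7°

cos²i = (1.337² − 1)/8 = (1.78757 − 1)/8 = 0.09845.
cos i = 0.31376, so i = 71.714°.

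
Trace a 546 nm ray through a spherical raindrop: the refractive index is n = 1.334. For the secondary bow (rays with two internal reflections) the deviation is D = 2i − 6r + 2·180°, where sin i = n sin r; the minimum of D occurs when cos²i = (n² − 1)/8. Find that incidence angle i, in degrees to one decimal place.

cos²i = (1.334² − 1)/8 = (1.77956 − 1)/8 = 0.09744.
cos i = 0.31216, so i = 71.810°.

71.8°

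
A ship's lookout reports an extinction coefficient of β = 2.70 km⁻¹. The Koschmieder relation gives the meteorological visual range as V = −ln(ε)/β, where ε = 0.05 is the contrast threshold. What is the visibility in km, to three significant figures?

V = −ln(0.05) / 2.70 = 2.996 / 2.70 = 1.1095 km.

1.11 km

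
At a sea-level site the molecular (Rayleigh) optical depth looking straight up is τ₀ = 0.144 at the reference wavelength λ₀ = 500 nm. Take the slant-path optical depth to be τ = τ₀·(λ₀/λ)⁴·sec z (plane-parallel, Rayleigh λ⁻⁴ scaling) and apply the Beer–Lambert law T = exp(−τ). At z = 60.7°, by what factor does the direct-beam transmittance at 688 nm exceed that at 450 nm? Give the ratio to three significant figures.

Airmass: sec 60.7° = 2.0434.
τ(688 nm) = 0.144 × (500/688)⁴ × 2.0434 = 0.144 × 0.2789 × 2.0434 = 0.0821.
τ(450 nm) = 0.144 × (500/450)⁴ × 2.0434 = 0.144 × 1.5242 × 2.0434 = 0.4485.
T(688)/T(450) = exp(τ_B − τ_A) = exp(0.3664) = 1.4425.

1.44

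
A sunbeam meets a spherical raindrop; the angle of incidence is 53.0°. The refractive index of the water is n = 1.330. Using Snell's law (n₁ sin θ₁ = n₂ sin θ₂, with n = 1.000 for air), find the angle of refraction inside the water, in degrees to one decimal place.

36.9°

Snell: sin θ_r = sin θ_i / n = sin 53.0° / 1.330 = 0.7986 / 1.330 = 0.6005.
θ_r = arcsin(0.6005) = 36.90°.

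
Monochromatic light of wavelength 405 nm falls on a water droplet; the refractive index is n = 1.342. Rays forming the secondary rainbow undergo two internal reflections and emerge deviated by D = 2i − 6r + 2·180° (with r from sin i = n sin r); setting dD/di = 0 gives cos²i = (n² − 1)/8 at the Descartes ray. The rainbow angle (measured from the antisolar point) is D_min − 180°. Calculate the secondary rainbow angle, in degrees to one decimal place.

cos²i = (1.80096 − 1)/8 = 0.10012; i = arccos(0.31642) = 71.554°.
sin r = sin 71.554°/1.342 = 0.70687; r = 44.981°.
D_min = 2·71.554° − 6·44.981° + 360° = 233.222°.
Rainbow angle = D_min − 180° = 53.222°.

53.2°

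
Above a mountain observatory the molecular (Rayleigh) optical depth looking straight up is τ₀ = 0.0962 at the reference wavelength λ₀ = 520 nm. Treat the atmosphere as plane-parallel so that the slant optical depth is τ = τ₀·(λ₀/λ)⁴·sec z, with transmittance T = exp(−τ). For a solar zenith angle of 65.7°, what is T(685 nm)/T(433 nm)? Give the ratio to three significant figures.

1.50

Airmass: sec 65.7° = 2.4300.
τ(685 nm) = 0.0962 × (520/685)⁴ × 2.4300 = 0.0962 × 0.3321 × 2.4300 = 0.0776.
τ(433 nm) = 0.0962 × (520/433)⁴ × 2.4300 = 0.0962 × 2.0800 × 2.4300 = 0.4862.
T(685)/T(433) = exp(τ_B − τ_A) = exp(0.4086) = 1.5047.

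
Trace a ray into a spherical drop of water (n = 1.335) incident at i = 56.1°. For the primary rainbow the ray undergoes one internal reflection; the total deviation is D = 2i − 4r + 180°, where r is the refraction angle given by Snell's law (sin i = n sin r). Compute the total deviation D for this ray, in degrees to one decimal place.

sin r = sin 56.1° / 1.335 = 0.8300/1.335 = 0.6217; r = 38.44°.
D = 2·56.1° − 4·38.44° + 180° = 112.20° − 153.77° + 180° = 138.43°.

138.4°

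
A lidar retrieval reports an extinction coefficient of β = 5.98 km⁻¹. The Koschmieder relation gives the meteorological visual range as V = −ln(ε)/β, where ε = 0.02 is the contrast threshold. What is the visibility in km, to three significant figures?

V = −ln(0.02) / 5.98 = 3.912 / 5.98 = 0.6542 km.

0.654 km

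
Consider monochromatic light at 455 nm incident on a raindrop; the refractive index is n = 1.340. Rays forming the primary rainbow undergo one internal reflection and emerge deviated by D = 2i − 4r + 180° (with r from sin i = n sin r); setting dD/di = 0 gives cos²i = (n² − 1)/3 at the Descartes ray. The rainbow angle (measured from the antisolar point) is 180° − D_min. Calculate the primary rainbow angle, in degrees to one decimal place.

41.1°

cos²i = (1.79560 − 1)/3 = 0.26520; i = arccos(0.51498) = 59.004°.
sin r = sin 59.004°/1.340 = 0.63971; r = 39.770°.
D_min = 2·59.004° − 4·39.770° + 180° = 138.929°.
Rainbow angle = 180° − D_min = 41.071°.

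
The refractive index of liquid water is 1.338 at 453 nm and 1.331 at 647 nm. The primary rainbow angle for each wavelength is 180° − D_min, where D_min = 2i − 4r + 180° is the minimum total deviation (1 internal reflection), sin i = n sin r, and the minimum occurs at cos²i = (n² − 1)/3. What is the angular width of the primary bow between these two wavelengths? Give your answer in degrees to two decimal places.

1.01°

At 453 nm (n = 1.338): cos²i = 0.26341 → i = 59.120°, r = 39.899°, D_min = 138.643°, rainbow angle = 41.357°.
At 647 nm (n = 1.331): cos²i = 0.25719 → i = 59.527°, r = 40.356°, D_min = 137.630°, rainbow angle = 42.370°.
Angular width = |41.357° − 42.370°| = 1.013°.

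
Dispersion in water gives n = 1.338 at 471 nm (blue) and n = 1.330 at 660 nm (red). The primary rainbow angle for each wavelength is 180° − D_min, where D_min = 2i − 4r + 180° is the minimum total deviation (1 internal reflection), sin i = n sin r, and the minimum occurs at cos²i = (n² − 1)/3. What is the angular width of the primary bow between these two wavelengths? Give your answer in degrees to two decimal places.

1.16°

At 471 nm (n = 1.338): cos²i = 0.26341 → i = 59.120°, r = 39.899°, D_min = 138.643°, rainbow angle = 41.357°.
At 660 nm (n = 1.330): cos²i = 0.25630 → i = 59.585°, r = 40.422°, D_min = 137.484°, rainbow angle = 42.516°.
Angular width = |41.357° − 42.516°| = 1.160°.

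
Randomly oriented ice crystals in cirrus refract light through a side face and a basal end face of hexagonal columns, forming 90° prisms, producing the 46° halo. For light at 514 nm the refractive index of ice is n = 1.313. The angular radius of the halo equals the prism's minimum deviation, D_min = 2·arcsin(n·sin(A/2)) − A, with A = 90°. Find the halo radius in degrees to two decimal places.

46.38°

n·sin(A/2) = 1.313 × sin 45° = 1.313 × 0.7071 = 0.9284.
D_min = 2·arcsin(0.9284) − 90° = 2 × 68.192° − 90° = 46.383°.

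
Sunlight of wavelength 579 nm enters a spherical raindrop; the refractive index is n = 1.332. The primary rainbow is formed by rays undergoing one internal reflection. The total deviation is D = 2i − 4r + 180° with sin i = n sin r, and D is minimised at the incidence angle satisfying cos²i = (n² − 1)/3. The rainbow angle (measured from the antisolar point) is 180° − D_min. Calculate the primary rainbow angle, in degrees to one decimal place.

cos²i = (1.77422 − 1)/3 = 0.25807; i = arccos(0.50801) = 59.469°.
sin r = sin 59.469°/1.332 = 0.64666; r = 40.290°.
D_min = 2·59.469° − 4·40.290° + 180° = 137.776°.
Rainbow angle = 180° − D_min = 42.224°.

42.2°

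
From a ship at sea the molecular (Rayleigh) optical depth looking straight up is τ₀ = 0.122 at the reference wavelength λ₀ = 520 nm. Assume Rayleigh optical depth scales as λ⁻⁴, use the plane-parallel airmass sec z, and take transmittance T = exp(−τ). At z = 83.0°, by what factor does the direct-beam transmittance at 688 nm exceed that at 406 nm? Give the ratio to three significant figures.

Airmass: sec 83.0° = 8.2055.
τ(688 nm) = 0.122 × (520/688)⁴ × 8.2055 = 0.122 × 0.3263 × 8.2055 = 0.3267.
τ(406 nm) = 0.122 × (520/406)⁴ × 8.2055 = 0.122 × 2.6910 × 8.2055 = 2.6939.
T(688)/T(406) = exp(τ_B − τ_A) = exp(2.3672) = 10.6672.

10.7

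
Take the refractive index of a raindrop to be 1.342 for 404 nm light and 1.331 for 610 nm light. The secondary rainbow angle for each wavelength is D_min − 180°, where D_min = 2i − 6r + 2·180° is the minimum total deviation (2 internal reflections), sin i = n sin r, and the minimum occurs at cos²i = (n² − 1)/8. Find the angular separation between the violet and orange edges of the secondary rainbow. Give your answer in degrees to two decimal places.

2.86°

At 404 nm (n = 1.342): cos²i = 0.10012 → i = 71.554°, r = 44.981°, D_min = 233.222°, rainbow angle = 53.222°.
At 610 nm (n = 1.331): cos²i = 0.09645 → i = 71.907°, r = 45.575°, D_min = 230.365°, rainbow angle = 50.365°.
Angular width = |53.222° − 50.365°| = 2.857°.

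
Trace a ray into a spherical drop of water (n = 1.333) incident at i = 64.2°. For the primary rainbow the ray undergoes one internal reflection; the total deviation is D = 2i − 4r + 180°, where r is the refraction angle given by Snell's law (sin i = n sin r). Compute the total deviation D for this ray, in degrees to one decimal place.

sin r = sin 64.2° / 1.333 = 0.9003/1.333 = 0.6754; r = 42.49°.
D = 2·64.2° − 4·42.49° + 180° = 128.40° − 169.94° + 180° = 138.46°.

138.5°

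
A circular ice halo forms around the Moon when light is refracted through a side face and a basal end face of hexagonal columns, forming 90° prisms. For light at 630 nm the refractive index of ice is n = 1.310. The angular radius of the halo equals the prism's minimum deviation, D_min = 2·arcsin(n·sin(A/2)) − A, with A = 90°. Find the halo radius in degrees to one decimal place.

45.7°

n·sin(A/2) = 1.310 × sin 45° = 1.310 × 0.7071 = 0.9263.
D_min = 2·arcsin(0.9263) − 90° = 2 × 67.867° − 90° = 45.733°.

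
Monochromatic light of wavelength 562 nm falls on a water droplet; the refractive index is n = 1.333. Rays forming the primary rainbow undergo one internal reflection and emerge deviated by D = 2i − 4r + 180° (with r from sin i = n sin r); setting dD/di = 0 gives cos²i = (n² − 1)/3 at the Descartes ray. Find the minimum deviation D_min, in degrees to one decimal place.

cos²i = (1.77689 − 1)/3 = 0.25896; i = arccos(0.50888) = 59.410°.
sin r = sin 59.410°/1.333 = 0.64579; r = 40.225°.
D_min = 2·59.410° − 4·40.225° + 180° = 137.922°.

137.9°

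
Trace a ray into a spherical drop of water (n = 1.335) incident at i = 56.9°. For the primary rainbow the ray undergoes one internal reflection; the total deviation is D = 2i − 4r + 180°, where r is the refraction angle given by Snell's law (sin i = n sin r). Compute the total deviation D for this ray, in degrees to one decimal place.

138.3°

sin r = sin 56.9° / 1.335 = 0.8377/1.335 = 0.6275; r = 38.87°.
D = 2·56.9° − 4·38.87° + 180° = 113.80° − 155.47° + 180° = 138.33°.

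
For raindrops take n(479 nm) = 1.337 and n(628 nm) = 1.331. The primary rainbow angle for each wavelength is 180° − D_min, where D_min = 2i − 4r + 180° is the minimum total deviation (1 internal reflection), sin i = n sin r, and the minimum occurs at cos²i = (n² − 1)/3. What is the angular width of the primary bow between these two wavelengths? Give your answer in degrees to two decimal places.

At 479 nm (n = 1.337): cos²i = 0.26252 → i = 59.178°, r = 39.964°, D_min = 138.500°, rainbow angle = 41.500°.
At 628 nm (n = 1.331): cos²i = 0.25719 → i = 59.527°, r = 40.356°, D_min = 137.630°, rainbow angle = 42.370°.
Angular width = |41.500° − 42.370°| = 0.870°.

0.87°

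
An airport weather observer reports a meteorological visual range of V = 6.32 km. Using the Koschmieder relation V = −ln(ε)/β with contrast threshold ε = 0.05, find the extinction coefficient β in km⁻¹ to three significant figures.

0.474 km⁻¹

β = −ln(0.05) / V = 2.996 / 6.32 = 0.4740 km⁻¹.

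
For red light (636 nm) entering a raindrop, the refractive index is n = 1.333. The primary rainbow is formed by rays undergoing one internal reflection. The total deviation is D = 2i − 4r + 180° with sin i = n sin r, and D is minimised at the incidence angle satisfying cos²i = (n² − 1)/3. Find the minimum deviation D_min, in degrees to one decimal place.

137.9°

cos²i = (1.77689 − 1)/3 = 0.25896; i = arccos(0.50888) = 59.410°.
sin r = sin 59.410°/1.333 = 0.64579; r = 40.225°.
D_min = 2·59.410° − 4·40.225° + 180° = 137.922°.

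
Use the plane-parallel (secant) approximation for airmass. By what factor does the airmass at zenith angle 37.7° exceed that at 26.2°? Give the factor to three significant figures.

X(37.7°)/X(26.2°) = sec 37.7° / sec 26.2° = cos 26.2° / cos 37.7° = 0.8973/0.7912 = 1.1340.

1.13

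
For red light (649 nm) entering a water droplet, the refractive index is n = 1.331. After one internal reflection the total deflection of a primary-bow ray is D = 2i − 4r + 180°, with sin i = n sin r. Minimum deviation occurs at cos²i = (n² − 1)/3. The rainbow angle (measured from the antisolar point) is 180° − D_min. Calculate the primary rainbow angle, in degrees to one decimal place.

42.4°

cos²i = (1.77156 − 1)/3 = 0.25719; i = arccos(0.50714) = 59.527°.
sin r = sin 59.527°/1.331 = 0.64753; r = 40.356°.
D_min = 2·59.527° − 4·40.356° + 180° = 137.630°.
Rainbow angle = 180° − D_min = 42.370°.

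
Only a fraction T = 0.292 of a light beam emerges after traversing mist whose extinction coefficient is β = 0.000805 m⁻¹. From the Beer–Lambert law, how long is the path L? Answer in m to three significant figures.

Beer–Lambert: T = exp(−βL) ⇒ L = −ln(T)/β = −ln(0.292)/0.000805 = 1.2310/0.000805 = 1529 m.

1530 m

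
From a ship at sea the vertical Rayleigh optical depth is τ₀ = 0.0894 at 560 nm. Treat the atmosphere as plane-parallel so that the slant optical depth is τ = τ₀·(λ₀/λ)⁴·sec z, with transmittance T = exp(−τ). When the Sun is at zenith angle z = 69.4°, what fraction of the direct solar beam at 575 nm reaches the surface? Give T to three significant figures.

sec 69.4° = 2.8422.
τ = 0.0894 × (560/575)⁴ × 2.8422 = 0.0894 × 0.8997 × 2.8422 = 0.2286.
T = exp(−0.2286) = 0.7956.

0.796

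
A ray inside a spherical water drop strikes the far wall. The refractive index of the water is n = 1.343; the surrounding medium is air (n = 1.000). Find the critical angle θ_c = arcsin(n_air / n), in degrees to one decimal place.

48.1°

sin θ_c = n_air / n = 1.000 / 1.343 = 0.7446.
θ_c = arcsin(0.7446) = 48.12°.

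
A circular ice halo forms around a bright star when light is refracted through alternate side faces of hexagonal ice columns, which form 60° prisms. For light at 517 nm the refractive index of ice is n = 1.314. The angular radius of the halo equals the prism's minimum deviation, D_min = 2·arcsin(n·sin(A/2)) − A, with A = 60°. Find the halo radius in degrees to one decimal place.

22.1°

n·sin(A/2) = 1.314 × sin 30° = 1.314 × 0.5000 = 0.6570.
D_min = 2·arcsin(0.6570) − 60° = 2 × 41.071° − 60° = 22.143°.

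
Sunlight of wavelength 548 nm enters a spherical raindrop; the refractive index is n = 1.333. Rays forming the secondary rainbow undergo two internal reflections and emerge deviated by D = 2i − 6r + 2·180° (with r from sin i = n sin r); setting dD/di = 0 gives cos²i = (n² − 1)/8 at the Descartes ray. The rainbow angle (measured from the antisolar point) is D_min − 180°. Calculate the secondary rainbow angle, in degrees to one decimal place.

50.9°

cos²i = (1.77689 − 1)/8 = 0.09711; i = arccos(0.31163) = 71.843°.
sin r = sin 71.843°/1.333 = 0.71283; r = 45.466°.
D_min = 2·71.843° − 6·45.466° + 360° = 230.891°.
Rainbow angle = D_min − 180° = 50.891°.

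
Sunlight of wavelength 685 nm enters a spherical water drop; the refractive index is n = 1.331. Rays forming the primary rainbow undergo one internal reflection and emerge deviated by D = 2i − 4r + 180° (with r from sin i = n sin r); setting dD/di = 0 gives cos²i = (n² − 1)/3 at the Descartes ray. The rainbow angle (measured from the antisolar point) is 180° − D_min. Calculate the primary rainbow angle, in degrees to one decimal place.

42.4°

cos²i = (1.77156 − 1)/3 = 0.25719; i = arccos(0.50714) = 59.527°.
sin r = sin 59.527°/1.331 = 0.64753; r = 40.356°.
D_min = 2·59.527° − 4·40.356° + 180° = 137.630°.
Rainbow angle = 180° − D_min = 42.370°.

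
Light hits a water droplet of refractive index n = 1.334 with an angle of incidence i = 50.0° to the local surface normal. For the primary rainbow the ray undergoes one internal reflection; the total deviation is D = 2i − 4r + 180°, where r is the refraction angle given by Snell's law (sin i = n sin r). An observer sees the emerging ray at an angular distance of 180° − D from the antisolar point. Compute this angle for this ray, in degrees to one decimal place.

40.2°

sin r = sin 50.0° / 1.334 = 0.7660/1.334 = 0.5742; r = 35.05°.
D = 2·50.0° − 4·35.05° + 180° = 100.00° − 140.19° + 180° = 139.81°.
Angle from antisolar point = 180° − D = 40.19°.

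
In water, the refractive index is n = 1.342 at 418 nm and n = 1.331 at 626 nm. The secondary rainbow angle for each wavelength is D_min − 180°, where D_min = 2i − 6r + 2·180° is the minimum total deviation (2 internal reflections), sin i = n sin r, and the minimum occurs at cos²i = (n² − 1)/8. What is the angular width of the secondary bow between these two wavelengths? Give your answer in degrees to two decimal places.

2.86°

At 418 nm (n = 1.342): cos²i = 0.10012 → i = 71.554°, r = 44.981°, D_min = 233.222°, rainbow angle = 53.222°.
At 626 nm (n = 1.331): cos²i = 0.09645 → i = 71.907°, r = 45.575°, D_min = 230.365°, rainbow angle = 50.365°.
Angular width = |53.222° − 50.365°| = 2.857°.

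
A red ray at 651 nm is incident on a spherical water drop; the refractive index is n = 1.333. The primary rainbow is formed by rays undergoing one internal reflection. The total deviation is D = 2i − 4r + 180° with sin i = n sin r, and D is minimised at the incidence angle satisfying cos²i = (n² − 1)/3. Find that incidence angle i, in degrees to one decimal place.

59.4°

cos²i = (1.333² − 1)/3 = (1.77689 − 1)/3 = 0.25896.
cos i = 0.50888, so i = 59.410°.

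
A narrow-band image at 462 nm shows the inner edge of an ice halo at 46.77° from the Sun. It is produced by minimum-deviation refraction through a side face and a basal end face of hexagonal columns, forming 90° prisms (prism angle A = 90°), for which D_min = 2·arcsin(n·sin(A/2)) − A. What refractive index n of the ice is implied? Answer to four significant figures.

1.315

Rearranging: n = sin((D_min + A)/2) / sin(A/2).
(D_min + A)/2 = (46.77° + 90°)/2 = 68.385°.
n = sin 68.385° / sin 45° = 0.9297 / 0.7071 = 1.3148.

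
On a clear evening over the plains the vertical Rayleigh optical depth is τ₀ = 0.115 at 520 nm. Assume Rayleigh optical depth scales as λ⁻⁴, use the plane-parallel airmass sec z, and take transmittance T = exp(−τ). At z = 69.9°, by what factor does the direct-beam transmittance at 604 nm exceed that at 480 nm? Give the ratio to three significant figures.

Airmass: sec 69.9° = 2.9099.
τ(604 nm) = 0.115 × (520/604)⁴ × 2.9099 = 0.115 × 0.5494 × 2.9099 = 0.1838.
τ(480 nm) = 0.115 × (520/480)⁴ × 2.9099 = 0.115 × 1.3774 × 2.9099 = 0.4609.
T(604)/T(480) = exp(τ_B − τ_A) = exp(0.2771) = 1.3193.

1.32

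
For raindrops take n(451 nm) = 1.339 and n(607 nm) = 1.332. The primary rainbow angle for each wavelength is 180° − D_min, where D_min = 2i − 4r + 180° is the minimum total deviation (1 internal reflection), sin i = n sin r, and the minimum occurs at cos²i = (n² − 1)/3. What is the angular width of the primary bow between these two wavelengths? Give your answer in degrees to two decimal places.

At 451 nm (n = 1.339): cos²i = 0.26431 → i = 59.062°, r = 39.834°, D_min = 138.786°, rainbow angle = 41.214°.
At 607 nm (n = 1.332): cos²i = 0.25807 → i = 59.469°, r = 40.290°, D_min = 137.776°, rainbow angle = 42.224°.
Angular width = |41.214° − 42.224°| = 1.010°.

1.01°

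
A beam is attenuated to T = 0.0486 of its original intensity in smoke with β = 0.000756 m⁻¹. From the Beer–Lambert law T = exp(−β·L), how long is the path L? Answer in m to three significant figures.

4000 m

Beer–Lambert: T = exp(−βL) ⇒ L = −ln(T)/β = −ln(0.0486)/0.000756 = 3.0241/0.000756 = 4000 m.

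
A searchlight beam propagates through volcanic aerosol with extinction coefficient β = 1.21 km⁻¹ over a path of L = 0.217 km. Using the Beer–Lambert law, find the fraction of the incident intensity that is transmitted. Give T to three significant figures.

τ = β·L = 1.21 × 0.217 = 0.2626.
T = exp(−0.2626) = 0.7691.

0.769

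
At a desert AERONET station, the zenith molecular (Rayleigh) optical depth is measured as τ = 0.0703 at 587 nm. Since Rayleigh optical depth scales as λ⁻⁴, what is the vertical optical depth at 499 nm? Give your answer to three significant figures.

τ(499 nm) = τ(587 nm) × (587/499)⁴ = 0.0703 × (1.1764)⁴ = 0.0703 × 1.9149 = 0.1346.

0.135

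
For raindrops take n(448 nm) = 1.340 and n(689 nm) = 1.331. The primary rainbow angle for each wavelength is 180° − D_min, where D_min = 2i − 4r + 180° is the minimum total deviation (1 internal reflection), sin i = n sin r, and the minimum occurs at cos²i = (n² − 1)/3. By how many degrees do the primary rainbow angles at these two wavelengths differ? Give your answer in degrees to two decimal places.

At 448 nm (n = 1.340): cos²i = 0.26520 → i = 59.004°, r = 39.770°, D_min = 138.929°, rainbow angle = 41.071°.
At 689 nm (n = 1.331): cos²i = 0.25719 → i = 59.527°, r = 40.356°, D_min = 137.630°, rainbow angle = 42.370°.
Angular width = |41.071° − 42.370°| = 1.299°.

1.30°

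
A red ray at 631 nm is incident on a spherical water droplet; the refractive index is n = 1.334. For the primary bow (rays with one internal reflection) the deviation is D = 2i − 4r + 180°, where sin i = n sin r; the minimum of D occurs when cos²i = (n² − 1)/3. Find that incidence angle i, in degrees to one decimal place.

59.4°

cos²i = (1.334² − 1)/3 = (1.77956 − 1)/3 = 0.25985.
cos i = 0.50976, so i = 59.352°.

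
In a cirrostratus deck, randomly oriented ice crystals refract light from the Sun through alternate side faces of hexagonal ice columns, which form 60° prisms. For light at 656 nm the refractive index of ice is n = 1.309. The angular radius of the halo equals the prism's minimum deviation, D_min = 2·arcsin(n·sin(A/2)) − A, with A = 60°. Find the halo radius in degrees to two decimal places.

21.76°

n·sin(A/2) = 1.309 × sin 30° = 1.309 × 0.5000 = 0.6545.
D_min = 2·arcsin(0.6545) − 60° = 2 × 40.882° − 60° = 21.763°.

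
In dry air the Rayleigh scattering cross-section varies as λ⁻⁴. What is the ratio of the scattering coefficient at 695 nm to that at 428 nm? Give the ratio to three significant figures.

0.144

Rayleigh scattering ∝ λ⁻⁴, so the ratio of coefficients is the inverse fourth power of the wavelength ratio.
σ(695)/σ(428) = (428/695)⁴ = (0.6158)⁴ = 0.1438.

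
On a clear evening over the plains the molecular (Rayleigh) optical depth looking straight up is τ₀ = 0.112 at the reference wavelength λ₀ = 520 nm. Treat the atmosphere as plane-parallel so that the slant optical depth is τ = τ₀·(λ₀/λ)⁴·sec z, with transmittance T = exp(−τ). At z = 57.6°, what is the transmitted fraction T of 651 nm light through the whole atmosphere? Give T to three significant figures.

sec 57.6° = 1.8663.
τ = 0.112 × (520/651)⁴ × 1.8663 = 0.112 × 0.4071 × 1.8663 = 0.0851.
T = exp(−0.0851) = 0.9184.

0.918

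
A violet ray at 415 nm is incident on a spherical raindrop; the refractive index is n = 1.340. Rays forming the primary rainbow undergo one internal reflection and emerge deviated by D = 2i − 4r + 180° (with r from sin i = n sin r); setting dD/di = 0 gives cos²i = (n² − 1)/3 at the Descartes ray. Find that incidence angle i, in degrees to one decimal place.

cos²i = (1.340² − 1)/3 = (1.79560 − 1)/3 = 0.26520.
cos i = 0.51498, so i = 59.004°.

59.0°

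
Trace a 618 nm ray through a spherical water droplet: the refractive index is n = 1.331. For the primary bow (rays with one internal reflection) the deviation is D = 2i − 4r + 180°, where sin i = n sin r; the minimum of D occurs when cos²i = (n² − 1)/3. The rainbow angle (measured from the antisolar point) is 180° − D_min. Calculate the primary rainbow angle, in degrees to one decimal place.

cos²i = (1.77156 − 1)/3 = 0.25719; i = arccos(0.50714) = 59.527°.
sin r = sin 59.527°/1.331 = 0.64753; r = 40.356°.
D_min = 2·59.527° − 4·40.356° + 180° = 137.630°.
Rainbow angle = 180° − D_min = 42.370°.

42.4°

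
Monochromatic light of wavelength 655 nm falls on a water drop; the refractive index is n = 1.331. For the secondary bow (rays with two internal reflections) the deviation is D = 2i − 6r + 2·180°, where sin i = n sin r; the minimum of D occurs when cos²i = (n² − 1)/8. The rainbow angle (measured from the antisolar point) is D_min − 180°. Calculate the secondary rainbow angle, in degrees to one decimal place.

50.4°

cos²i = (1.77156 − 1)/8 = 0.09645; i = arccos(0.31056) = 71.907°.
sin r = sin 71.907°/1.331 = 0.71417; r = 45.575°.
D_min = 2·71.907° − 6·45.575° + 360° = 230.365°.
Rainbow angle = D_min − 180° = 50.365°.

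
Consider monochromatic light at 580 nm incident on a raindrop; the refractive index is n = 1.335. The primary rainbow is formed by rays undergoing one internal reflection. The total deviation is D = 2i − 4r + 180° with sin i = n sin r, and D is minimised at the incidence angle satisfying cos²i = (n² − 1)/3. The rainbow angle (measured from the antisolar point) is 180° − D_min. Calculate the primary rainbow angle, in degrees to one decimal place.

cos²i = (1.78222 − 1)/3 = 0.26074; i = arccos(0.51063) = 59.294°.
sin r = sin 59.294°/1.335 = 0.64405; r = 40.094°.
D_min = 2·59.294° − 4·40.094° + 180° = 138.212°.
Rainbow angle = 180° − D_min = 41.788°.

41.8°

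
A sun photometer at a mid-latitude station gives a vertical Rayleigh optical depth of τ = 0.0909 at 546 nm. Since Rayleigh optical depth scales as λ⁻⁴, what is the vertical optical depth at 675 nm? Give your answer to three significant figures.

τ(675 nm) = τ(546 nm) × (546/675)⁴ = 0.0909 × (0.8089)⁴ = 0.0909 × 0.4281 = 0.0389.

0.0389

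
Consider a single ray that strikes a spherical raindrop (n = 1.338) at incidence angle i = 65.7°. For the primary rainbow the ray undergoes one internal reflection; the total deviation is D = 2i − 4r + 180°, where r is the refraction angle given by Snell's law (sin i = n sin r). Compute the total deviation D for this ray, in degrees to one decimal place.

139.7°

sin r = sin 65.7° / 1.338 = 0.9114/1.338 = 0.6812; r = 42.94°.
D = 2·65.7° − 4·42.94° + 180° = 131.40° − 171.74° + 180° = 139.66°.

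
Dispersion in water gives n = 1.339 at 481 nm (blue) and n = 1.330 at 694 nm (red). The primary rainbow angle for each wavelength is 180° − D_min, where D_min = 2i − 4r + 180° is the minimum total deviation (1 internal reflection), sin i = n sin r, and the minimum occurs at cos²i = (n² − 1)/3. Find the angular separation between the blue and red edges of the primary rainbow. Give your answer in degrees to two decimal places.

At 481 nm (n = 1.339): cos²i = 0.26431 → i = 59.062°, r = 39.834°, D_min = 138.786°, rainbow angle = 41.214°.
At 694 nm (n = 1.330): cos²i = 0.25630 → i = 59.585°, r = 40.422°, D_min = 137.484°, rainbow angle = 42.516°.
Angular width = |41.214° − 42.516°| = 1.303°.

1.30°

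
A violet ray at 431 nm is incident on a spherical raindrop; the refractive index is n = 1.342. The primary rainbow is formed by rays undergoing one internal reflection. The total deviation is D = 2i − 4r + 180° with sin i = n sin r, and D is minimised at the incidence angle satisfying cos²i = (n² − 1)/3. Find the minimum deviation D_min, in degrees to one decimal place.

cos²i = (1.80096 − 1)/3 = 0.26699; i = arccos(0.51671) = 58.888°.
sin r = sin 58.888°/1.342 = 0.63797; r = 39.641°.
D_min = 2·58.888° − 4·39.641° + 180° = 139.213°.

139.2°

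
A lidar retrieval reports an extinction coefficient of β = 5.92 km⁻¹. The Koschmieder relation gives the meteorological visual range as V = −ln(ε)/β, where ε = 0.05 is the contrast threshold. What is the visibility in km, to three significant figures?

V = −ln(0.05) / 5.92 = 2.996 / 5.92 = 0.5060 km.

0.506 km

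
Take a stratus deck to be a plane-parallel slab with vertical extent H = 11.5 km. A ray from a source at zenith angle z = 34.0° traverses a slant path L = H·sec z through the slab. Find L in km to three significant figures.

sec z = 1/cos 34.0° = 1.2062.
L = 11.5 × 1.2062 = 13.872 km.

13.9 km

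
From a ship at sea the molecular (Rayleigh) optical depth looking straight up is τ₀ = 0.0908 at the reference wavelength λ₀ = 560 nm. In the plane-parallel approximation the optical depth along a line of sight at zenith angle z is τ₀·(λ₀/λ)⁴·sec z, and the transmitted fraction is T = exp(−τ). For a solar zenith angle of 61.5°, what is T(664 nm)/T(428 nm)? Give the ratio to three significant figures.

1.59

Airmass: sec 61.5° = 2.0957.
τ(664 nm) = 0.0908 × (560/664)⁴ × 2.0957 = 0.0908 × 0.5059 × 2.0957 = 0.0963.
τ(428 nm) = 0.0908 × (560/428)⁴ × 2.0957 = 0.0908 × 2.9307 × 2.0957 = 0.5577.
T(664)/T(428) = exp(τ_B − τ_A) = exp(0.4614) = 1.5863.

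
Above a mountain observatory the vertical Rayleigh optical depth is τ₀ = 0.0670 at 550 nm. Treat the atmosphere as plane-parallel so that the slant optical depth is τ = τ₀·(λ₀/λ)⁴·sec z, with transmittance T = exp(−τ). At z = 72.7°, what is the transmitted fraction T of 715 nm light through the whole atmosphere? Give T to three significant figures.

sec 72.7° = 3.3628.
τ = 0.0670 × (550/715)⁴ × 3.3628 = 0.0670 × 0.3501 × 3.3628 = 0.0789.
T = exp(−0.0789) = 0.9241.

0.924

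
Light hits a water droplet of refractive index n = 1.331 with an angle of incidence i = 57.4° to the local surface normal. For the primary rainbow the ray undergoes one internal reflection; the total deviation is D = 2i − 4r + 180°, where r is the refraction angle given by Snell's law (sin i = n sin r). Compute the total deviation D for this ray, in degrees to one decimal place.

sin r = sin 57.4° / 1.331 = 0.8425/1.331 = 0.6329; r = 39.27°.
D = 2·57.4° − 4·39.27° + 180° = 114.80° − 157.07° + 180° = 137.73°.

137.7°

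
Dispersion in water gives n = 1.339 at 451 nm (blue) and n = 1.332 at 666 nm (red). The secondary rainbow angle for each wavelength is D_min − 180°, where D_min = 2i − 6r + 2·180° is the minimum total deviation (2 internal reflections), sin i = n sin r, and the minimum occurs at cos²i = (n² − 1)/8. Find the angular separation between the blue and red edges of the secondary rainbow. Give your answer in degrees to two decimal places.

At 451 nm (n = 1.339): cos²i = 0.09912 → i = 71.650°, r = 45.141°, D_min = 232.451°, rainbow angle = 52.451°.
At 666 nm (n = 1.332): cos²i = 0.09678 → i = 71.875°, r = 45.520°, D_min = 230.628°, rainbow angle = 50.628°.
Angular width = |52.451° − 50.628°| = 1.823°.

1.82°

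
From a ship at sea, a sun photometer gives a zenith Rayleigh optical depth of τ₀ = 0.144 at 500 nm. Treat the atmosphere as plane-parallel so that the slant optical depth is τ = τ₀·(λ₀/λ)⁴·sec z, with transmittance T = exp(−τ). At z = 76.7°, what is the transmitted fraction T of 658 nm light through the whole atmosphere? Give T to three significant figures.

sec 76.7° = 4.3469.
τ = 0.144 × (500/658)⁴ × 4.3469 = 0.144 × 0.3334 × 4.3469 = 0.2087.
T = exp(−0.2087) = 0.8116.

0.812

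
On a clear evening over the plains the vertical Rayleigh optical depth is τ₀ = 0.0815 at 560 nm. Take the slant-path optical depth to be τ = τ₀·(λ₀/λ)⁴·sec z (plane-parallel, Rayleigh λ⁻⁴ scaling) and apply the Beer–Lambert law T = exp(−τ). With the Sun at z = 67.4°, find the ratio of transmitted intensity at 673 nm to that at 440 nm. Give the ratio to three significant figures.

1.58

Airmass: sec 67.4° = 2.6022.
τ(673 nm) = 0.0815 × (560/673)⁴ × 2.6022 = 0.0815 × 0.4794 × 2.6022 = 0.1017.
τ(440 nm) = 0.0815 × (560/440)⁴ × 2.6022 = 0.0815 × 2.6239 × 2.6022 = 0.5565.
T(673)/T(440) = exp(τ_B − τ_A) = exp(0.4548) = 1.5758.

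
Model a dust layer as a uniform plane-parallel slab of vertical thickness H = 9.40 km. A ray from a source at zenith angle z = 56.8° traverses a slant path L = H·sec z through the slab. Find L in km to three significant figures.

sec z = 1/cos 56.8° = 1.8263.
L = 9.40 × 1.8263 = 17.167 km.

17.2 km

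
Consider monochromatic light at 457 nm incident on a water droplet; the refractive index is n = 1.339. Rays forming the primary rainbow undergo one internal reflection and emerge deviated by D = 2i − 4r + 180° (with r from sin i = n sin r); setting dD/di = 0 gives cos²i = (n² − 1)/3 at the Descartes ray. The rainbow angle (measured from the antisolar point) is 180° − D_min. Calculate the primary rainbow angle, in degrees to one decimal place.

41.2°

cos²i = (1.79292 − 1)/3 = 0.26431; i = arccos(0.51411) = 59.062°.
sin r = sin 59.062°/1.339 = 0.64057; r = 39.834°.
D_min = 2·59.062° − 4·39.834° + 180° = 138.786°.
Rainbow angle = 180° − D_min = 41.214°.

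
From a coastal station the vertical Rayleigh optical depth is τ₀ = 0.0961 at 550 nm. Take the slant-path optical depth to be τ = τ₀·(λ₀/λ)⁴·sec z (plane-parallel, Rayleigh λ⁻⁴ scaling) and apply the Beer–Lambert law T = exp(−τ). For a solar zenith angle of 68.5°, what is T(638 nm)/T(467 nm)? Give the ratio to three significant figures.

Airmass: sec 68.5° = 2.7285.
τ(638 nm) = 0.0961 × (550/638)⁴ × 2.7285 = 0.0961 × 0.5523 × 2.7285 = 0.1448.
τ(467 nm) = 0.0961 × (550/467)⁴ × 2.7285 = 0.0961 × 1.9239 × 2.7285 = 0.5045.
T(638)/T(467) = exp(τ_B − τ_A) = exp(0.3596) = 1.4328.

1.43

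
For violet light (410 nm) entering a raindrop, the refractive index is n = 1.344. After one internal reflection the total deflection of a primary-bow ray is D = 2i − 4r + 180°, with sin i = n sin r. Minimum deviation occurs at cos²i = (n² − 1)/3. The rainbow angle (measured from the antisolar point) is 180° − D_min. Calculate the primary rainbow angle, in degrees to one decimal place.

cos²i = (1.80634 − 1)/3 = 0.26878; i = arccos(0.51844) = 58.772°.
sin r = sin 58.772°/1.344 = 0.63625; r = 39.512°.
D_min = 2·58.772° − 4·39.512° + 180° = 139.495°.
Rainbow angle = 180° − D_min = 40.505°.

40.5°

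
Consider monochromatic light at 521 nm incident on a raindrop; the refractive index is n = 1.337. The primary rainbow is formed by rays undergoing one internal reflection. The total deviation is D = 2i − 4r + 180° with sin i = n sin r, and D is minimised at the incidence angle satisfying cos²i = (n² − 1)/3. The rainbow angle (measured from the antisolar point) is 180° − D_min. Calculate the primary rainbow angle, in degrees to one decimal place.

41.5°

cos²i = (1.78757 − 1)/3 = 0.26252; i = arccos(0.51237) = 59.178°.
sin r = sin 59.178°/1.337 = 0.64231; r = 39.964°.
D_min = 2·59.178° − 4·39.964° + 180° = 138.500°.
Rainbow angle = 180° − D_min = 41.500°.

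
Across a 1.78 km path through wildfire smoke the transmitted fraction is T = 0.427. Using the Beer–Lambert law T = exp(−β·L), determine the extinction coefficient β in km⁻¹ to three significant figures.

0.478 km⁻¹

Beer–Lambert: T = exp(−βL) ⇒ β = −ln(T)/L = −ln(0.427)/1.78 = 0.8510/1.78 = 0.4781 km⁻¹.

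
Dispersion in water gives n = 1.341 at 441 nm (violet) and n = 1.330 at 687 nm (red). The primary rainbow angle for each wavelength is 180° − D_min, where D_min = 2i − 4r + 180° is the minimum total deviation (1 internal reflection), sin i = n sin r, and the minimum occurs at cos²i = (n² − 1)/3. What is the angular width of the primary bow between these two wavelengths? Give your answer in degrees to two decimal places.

At 441 nm (n = 1.341): cos²i = 0.26609 → i = 58.946°, r = 39.705°, D_min = 139.071°, rainbow angle = 40.929°.
At 687 nm (n = 1.330): cos²i = 0.25630 → i = 59.585°, r = 40.422°, D_min = 137.484°, rainbow angle = 42.516°.
Angular width = |40.929° − 42.516°| = 1.588°.

1.59°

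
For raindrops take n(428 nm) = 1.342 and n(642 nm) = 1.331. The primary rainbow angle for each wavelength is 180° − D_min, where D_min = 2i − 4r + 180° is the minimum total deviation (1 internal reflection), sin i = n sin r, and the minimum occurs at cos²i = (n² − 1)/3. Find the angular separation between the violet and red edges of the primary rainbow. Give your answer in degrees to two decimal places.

At 428 nm (n = 1.342): cos²i = 0.26699 → i = 58.888°, r = 39.641°, D_min = 139.213°, rainbow angle = 40.787°.
At 642 nm (n = 1.331): cos²i = 0.25719 → i = 59.527°, r = 40.356°, D_min = 137.630°, rainbow angle = 42.370°.
Angular width = |40.787° − 42.370°| = 1.583°.

1.58°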